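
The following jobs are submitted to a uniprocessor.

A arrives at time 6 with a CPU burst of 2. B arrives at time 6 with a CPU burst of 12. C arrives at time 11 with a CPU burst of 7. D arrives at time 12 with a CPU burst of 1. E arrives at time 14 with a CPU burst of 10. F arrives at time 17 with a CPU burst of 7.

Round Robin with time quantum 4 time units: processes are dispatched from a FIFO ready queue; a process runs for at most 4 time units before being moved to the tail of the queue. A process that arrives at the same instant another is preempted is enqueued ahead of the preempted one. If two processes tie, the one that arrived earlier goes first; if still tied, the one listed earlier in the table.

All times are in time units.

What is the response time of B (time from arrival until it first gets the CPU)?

2

Schedule: | idle 0-6 | A 6-8 | B 8-12 | C 12-16 | D 16-17 | B 17-21 | E 21-25 | C 25-28 | F 28-32 | B 32-36 | E 36-40 | F 40-43 | E 43-45 |
Completion: A=8  B=36  C=28  D=17  E=45  F=43
Turnaround (C−A): A=2  B=30  C=17  D=5  E=31  F=26
Response(B) = first start − arrival = 8 − 6 = 2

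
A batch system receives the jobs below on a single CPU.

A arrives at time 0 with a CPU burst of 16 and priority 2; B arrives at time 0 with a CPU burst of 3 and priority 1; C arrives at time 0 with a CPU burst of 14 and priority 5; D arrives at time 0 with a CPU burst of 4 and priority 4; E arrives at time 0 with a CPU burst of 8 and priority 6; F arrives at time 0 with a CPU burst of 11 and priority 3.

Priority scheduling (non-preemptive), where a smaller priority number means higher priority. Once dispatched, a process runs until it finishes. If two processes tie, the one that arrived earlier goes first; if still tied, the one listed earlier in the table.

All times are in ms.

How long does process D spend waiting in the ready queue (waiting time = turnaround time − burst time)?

Gantt: | B 0-3 | A 3-19 | F 19-30 | D 30-34 | C 34-48 | E 48-56 |
Completion: A=19  B=3  C=48  D=34  E=56  F=30
Turnaround (C−A): A=19  B=3  C=48  D=34  E=56  F=30
Waiting(D) = turnaround − burst = 34 − 4 = 30

30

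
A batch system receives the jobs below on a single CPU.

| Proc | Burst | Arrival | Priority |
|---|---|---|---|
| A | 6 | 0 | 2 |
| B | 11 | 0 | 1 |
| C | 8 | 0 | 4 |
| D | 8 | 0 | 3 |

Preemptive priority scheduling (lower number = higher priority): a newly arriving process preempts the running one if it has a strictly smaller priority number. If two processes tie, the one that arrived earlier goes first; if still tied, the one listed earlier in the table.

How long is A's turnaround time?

Timeline: | B 0-11 | A 11-17 | D 17-25 | C 25-33 |
Completion: A=17  B=11  C=33  D=25
Turnaround (C−A): A=17  B=11  C=33  D=25
Turnaround(A) = completion − arrival = 17 − 0 = 17

17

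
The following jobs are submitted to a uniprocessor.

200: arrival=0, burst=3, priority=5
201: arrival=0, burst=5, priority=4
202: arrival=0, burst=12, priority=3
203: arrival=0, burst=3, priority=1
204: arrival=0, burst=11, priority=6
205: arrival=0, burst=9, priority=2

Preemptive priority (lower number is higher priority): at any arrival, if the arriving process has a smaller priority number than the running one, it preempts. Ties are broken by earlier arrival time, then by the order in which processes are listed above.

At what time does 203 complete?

Schedule: | 203 0-3 | 205 3-12 | 202 12-24 | 201 24-29 | 200 29-32 | 204 32-43 |
Completion: 200=32  201=29  202=24  203=3  204=43  205=12
Turnaround (C−A): 200=32  201=29  202=24  203=3  204=43  205=12

3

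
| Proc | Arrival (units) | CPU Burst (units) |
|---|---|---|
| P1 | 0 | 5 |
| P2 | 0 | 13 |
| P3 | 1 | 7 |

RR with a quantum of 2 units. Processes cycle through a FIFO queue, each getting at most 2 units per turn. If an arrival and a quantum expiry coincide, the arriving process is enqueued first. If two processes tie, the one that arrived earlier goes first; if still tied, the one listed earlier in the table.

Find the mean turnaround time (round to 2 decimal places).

Gantt: | P1 0-2 | P2 2-4 | P3 4-6 | P1 6-8 | P2 8-10 | P3 10-12 | P1 12-13 | P2 13-15 | P3 15-17 | P2 17-19 | P3 19-20 | P2 20-25 |
Completion: P1=13  P2=25  P3=20
Turnaround (C−A): P1=13  P2=25  P3=19
Turnaround times: P1=13, P2=25, P3=19
Average turnaround = (13+25+19) / 3 = 57/3 = 19.00

19.00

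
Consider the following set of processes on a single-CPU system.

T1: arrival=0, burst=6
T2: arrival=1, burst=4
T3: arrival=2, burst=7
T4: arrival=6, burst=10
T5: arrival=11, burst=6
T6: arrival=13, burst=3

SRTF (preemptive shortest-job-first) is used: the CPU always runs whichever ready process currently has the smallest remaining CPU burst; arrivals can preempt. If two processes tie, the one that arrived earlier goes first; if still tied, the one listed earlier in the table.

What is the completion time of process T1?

10

Schedule: | T1 0-1 | T2 1-5 | T1 5-10 | T3 10-13 | T6 13-16 | T3 16-20 | T5 20-26 | T4 26-36 |
Completion: T1=10  T2=5  T3=20  T4=36  T5=26  T6=16
Turnaround (C−A): T1=10  T2=4  T3=18  T4=30  T5=15  T6=3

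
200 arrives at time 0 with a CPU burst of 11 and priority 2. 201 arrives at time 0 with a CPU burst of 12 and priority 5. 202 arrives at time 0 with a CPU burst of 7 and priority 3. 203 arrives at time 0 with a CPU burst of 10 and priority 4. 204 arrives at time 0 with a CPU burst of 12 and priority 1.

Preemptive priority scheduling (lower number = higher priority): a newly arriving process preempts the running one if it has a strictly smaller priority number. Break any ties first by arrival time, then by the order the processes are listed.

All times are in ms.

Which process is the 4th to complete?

Timeline: | 204 0-12 | 200 12-23 | 202 23-30 | 203 30-40 | 201 40-52 |
Completion: 200=23  201=52  202=30  203=40  204=12
Finish order: 204 → 200 → 202 → 203 → 201

203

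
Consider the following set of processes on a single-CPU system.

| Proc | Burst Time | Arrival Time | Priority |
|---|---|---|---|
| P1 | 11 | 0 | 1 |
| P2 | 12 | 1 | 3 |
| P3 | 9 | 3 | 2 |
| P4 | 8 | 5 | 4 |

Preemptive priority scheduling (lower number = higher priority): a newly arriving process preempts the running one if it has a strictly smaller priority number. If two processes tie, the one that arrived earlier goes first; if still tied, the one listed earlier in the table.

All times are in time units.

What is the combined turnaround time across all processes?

94

Schedule: | P1 0-11 | P3 11-20 | P2 20-32 | P4 32-40 |
Completion: P1=11  P2=32  P3=20  P4=40
Turnaround (C−A): P1=11  P2=31  P3=17  P4=35
Turnaround = completion − arrival: P1=11, P2=31, P3=17, P4=35
Total turnaround = 11 + 31 + 17 + 35 = 94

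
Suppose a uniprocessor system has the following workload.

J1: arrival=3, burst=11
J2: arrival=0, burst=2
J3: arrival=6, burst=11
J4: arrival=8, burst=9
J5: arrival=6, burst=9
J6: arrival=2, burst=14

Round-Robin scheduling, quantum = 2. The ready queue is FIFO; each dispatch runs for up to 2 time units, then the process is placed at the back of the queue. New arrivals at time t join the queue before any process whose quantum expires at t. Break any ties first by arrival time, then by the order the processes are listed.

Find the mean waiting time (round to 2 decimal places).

Gantt: | J2 0-2 | J6 2-4 | J1 4-6 | J6 6-8 | J3 8-10 | J5 10-12 | J1 12-14 | J4 14-16 | J6 16-18 | J3 18-20 | J5 20-22 | J1 22-24 | J4 24-26 | J6 26-28 | J3 28-30 | J5 30-32 | J1 32-34 | J4 34-36 | J6 36-38 | J3 38-40 | J5 40-42 | J1 42-44 | J4 44-46 | J6 46-48 | J3 48-50 | J5 50-51 | J1 51-52 | J4 52-53 | J6 53-55 | J3 55-56 |
Completion: J1=52  J2=2  J3=56  J4=53  J5=51  J6=55
Waiting times: J1=38, J2=0, J3=39, J4=36, J5=36, J6=39
Average waiting = (38+0+39+36+36+39) / 6 = 188/6 = 31.33

31.33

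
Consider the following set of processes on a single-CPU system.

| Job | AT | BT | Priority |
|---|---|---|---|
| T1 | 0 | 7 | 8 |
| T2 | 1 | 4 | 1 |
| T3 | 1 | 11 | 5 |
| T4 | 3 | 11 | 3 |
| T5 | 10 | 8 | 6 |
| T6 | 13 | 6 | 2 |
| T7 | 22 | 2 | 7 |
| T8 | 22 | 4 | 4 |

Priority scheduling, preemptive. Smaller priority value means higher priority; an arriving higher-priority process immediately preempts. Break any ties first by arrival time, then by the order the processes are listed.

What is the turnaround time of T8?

4

Timeline: | T1 0-1 | T2 1-5 | T4 5-13 | T6 13-19 | T4 19-22 | T8 22-26 | T3 26-37 | T5 37-45 | T7 45-47 | T1 47-53 |
Completion: T1=53  T2=5  T3=37  T4=22  T5=45  T6=19  T7=47  T8=26
Turnaround (C−A): T1=53  T2=4  T3=36  T4=19  T5=35  T6=6  T7=25  T8=4
Turnaround(T8) = completion − arrival = 26 − 22 = 4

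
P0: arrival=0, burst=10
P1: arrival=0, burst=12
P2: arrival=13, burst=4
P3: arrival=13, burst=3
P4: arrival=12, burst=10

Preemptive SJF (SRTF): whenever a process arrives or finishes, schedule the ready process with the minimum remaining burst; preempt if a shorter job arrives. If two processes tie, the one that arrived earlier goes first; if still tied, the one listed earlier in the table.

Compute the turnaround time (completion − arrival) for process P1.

29

Timeline: | P0 0-10 | P1 10-13 | P3 13-16 | P2 16-20 | P1 20-29 | P4 29-39 |
Completion: P0=10  P1=29  P2=20  P3=16  P4=39
Turnaround (C−A): P0=10  P1=29  P2=7  P3=3  P4=27
Turnaround(P1) = completion − arrival = 29 − 0 = 29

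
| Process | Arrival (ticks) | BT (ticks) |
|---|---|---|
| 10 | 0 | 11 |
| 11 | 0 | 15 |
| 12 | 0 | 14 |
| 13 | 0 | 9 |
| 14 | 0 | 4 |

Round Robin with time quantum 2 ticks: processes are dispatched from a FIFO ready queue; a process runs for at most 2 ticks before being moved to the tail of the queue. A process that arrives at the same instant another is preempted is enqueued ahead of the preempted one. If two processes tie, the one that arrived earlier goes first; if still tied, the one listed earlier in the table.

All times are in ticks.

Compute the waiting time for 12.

Timeline: | 10 0-2 | 11 2-4 | 12 4-6 | 13 6-8 | 14 8-10 | 10 10-12 | 11 12-14 | 12 14-16 | 13 16-18 | 14 18-20 | 10 20-22 | 11 22-24 | 12 24-26 | 13 26-28 | 10 28-30 | 11 30-32 | 12 32-34 | 13 34-36 | 10 36-38 | 11 38-40 | 12 40-42 | 13 42-43 | 10 43-44 | 11 44-46 | 12 46-48 | 11 48-50 | 12 50-52 | 11 52-53 |
Completion: 10=44  11=53  12=52  13=43  14=20
Turnaround (C−A): 10=44  11=53  12=52  13=43  14=20
Waiting(12) = turnaround − burst = 52 − 14 = 38

38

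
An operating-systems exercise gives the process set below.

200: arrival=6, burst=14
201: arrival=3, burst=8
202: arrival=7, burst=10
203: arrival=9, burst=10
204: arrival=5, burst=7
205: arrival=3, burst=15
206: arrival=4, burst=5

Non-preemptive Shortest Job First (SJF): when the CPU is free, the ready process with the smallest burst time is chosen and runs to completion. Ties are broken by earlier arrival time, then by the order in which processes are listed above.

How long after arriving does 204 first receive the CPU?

Gantt: | idle 0-3 | 201 3-11 | 206 11-16 | 204 16-23 | 202 23-33 | 203 33-43 | 200 43-57 | 205 57-72 |
Completion: 200=57  201=11  202=33  203=43  204=23  205=72  206=16
Response(204) = first start − arrival = 16 − 5 = 11

11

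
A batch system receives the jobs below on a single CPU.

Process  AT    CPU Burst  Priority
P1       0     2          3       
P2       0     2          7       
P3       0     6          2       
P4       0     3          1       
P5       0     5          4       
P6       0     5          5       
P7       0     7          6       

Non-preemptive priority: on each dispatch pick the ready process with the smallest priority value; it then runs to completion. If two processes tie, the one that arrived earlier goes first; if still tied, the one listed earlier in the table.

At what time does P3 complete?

Timeline: | P4 0-3 | P3 3-9 | P1 9-11 | P5 11-16 | P6 16-21 | P7 21-28 | P2 28-30 |
Completion: P1=11  P2=30  P3=9  P4=3  P5=16  P6=21  P7=28

9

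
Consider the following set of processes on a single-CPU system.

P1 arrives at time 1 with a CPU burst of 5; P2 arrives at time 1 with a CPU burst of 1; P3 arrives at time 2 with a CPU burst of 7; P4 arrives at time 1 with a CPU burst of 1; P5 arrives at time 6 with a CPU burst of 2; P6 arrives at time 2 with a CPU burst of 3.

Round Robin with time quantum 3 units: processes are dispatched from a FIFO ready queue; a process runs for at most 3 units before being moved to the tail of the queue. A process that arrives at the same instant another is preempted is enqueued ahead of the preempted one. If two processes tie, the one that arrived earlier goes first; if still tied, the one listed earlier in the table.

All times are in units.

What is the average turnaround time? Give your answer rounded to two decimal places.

10.00

Gantt: | idle 0-1 | P1 1-4 | P2 4-5 | P4 5-6 | P3 6-9 | P6 9-12 | P1 12-14 | P5 14-16 | P3 16-20 |
Completion: P1=14  P2=5  P3=20  P4=6  P5=16  P6=12
Turnaround times: P1=13, P2=4, P3=18, P4=5, P5=10, P6=10
Average turnaround = (13+4+18+5+10+10) / 6 = 60/6 = 10.00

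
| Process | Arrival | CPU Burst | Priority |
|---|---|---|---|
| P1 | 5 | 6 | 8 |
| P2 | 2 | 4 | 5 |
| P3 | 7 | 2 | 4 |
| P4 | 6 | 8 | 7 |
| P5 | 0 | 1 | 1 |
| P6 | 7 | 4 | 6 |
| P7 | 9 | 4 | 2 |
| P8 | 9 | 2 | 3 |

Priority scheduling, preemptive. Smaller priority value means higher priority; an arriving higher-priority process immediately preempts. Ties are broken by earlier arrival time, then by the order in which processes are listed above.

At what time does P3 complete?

9

Gantt: | P5 0-1 | idle 1-2 | P2 2-6 | P4 6-7 | P3 7-9 | P7 9-13 | P8 13-15 | P6 15-19 | P4 19-26 | P1 26-32 |
Completion: P1=32  P2=6  P3=9  P4=26  P5=1  P6=19  P7=13  P8=15
Turnaround (C−A): P1=27  P2=4  P3=2  P4=20  P5=1  P6=12  P7=4  P8=6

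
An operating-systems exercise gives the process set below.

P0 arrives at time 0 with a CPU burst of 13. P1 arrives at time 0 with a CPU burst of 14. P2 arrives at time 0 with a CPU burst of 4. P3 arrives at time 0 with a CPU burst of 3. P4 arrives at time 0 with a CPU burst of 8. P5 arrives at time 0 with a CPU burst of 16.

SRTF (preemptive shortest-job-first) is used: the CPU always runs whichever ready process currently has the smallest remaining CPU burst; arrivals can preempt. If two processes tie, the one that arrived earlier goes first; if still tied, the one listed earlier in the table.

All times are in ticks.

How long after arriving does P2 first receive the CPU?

3

Schedule: | P3 0-3 | P2 3-7 | P4 7-15 | P0 15-28 | P1 28-42 | P5 42-58 |
Completion: P0=28  P1=42  P2=7  P3=3  P4=15  P5=58
Response(P2) = first start − arrival = 3 − 0 = 3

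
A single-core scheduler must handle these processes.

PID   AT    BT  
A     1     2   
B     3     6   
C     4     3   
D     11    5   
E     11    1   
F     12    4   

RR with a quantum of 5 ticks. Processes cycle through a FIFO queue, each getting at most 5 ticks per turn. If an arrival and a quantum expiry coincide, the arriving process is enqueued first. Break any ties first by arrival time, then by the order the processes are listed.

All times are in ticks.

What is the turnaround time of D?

Timeline: | idle 0-1 | A 1-3 | B 3-8 | C 8-11 | B 11-12 | D 12-17 | E 17-18 | F 18-22 |
Completion: A=3  B=12  C=11  D=17  E=18  F=22
Turnaround (C−A): A=2  B=9  C=7  D=6  E=7  F=10
Turnaround(D) = completion − arrival = 17 − 11 = 6

6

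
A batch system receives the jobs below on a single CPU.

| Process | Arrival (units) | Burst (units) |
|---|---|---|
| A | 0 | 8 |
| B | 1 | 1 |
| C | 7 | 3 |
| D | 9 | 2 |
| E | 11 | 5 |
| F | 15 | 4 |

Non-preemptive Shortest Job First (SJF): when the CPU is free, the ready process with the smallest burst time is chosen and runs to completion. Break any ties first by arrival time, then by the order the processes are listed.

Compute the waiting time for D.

Gantt: | A 0-8 | B 8-9 | D 9-11 | C 11-14 | E 14-19 | F 19-23 |
Completion: A=8  B=9  C=14  D=11  E=19  F=23
Waiting(D) = turnaround − burst = 2 − 2 = 0

0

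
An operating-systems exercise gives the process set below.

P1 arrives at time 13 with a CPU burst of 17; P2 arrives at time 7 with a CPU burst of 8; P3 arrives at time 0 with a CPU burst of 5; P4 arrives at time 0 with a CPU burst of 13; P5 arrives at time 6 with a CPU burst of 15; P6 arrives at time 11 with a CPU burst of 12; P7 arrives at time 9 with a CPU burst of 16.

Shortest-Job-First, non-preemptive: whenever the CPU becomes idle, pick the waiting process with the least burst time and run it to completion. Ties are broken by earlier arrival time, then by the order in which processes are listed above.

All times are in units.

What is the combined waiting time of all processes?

163

Gantt: | P3 0-5 | P4 5-18 | P2 18-26 | P6 26-38 | P5 38-53 | P7 53-69 | P1 69-86 |
Completion: P1=86  P2=26  P3=5  P4=18  P5=53  P6=38  P7=69
Waiting = turnaround − burst: P1=56, P2=11, P3=0, P4=5, P5=32, P6=15, P7=44
Total waiting = 56 + 11 + 0 + 5 + 32 + 15 + 44 = 163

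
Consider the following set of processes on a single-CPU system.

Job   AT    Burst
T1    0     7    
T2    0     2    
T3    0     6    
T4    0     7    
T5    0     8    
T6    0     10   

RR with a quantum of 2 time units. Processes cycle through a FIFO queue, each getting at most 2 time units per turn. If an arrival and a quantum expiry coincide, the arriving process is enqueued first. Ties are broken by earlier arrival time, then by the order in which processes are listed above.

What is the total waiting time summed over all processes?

133

Schedule: | T1 0-2 | T2 2-4 | T3 4-6 | T4 6-8 | T5 8-10 | T6 10-12 | T1 12-14 | T3 14-16 | T4 16-18 | T5 18-20 | T6 20-22 | T1 22-24 | T3 24-26 | T4 26-28 | T5 28-30 | T6 30-32 | T1 32-33 | T4 33-34 | T5 34-36 | T6 36-40 |
Completion: T1=33  T2=4  T3=26  T4=34  T5=36  T6=40
Turnaround (C−A): T1=33  T2=4  T3=26  T4=34  T5=36  T6=40
Waiting = turnaround − burst: T1=26, T2=2, T3=20, T4=27, T5=28, T6=30
Total waiting = 26 + 2 + 20 + 27 + 28 + 30 = 133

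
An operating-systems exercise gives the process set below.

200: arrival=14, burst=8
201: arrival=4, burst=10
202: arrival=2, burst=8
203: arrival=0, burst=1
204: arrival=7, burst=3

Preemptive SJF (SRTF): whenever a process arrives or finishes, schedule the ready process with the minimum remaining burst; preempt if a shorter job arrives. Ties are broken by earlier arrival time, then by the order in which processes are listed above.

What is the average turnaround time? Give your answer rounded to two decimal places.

10.00

Schedule: | 203 0-1 | idle 1-2 | 202 2-10 | 204 10-13 | 201 13-14 | 200 14-22 | 201 22-31 |
Completion: 200=22  201=31  202=10  203=1  204=13
Turnaround (C−A): 200=8  201=27  202=8  203=1  204=6
Turnaround times: 200=8, 201=27, 202=8, 203=1, 204=6
Average turnaround = (8+27+8+1+6) / 5 = 50/5 = 10.00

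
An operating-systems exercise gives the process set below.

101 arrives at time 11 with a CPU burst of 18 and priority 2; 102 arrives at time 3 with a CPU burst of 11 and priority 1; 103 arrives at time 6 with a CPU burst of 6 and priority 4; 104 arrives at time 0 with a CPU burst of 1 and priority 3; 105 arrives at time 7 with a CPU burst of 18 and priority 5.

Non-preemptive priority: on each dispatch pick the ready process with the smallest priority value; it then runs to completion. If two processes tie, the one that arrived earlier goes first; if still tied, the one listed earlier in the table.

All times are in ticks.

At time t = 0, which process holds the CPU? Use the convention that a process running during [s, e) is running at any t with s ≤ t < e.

104

Timeline: | 104 0-1 | idle 1-3 | 102 3-14 | 101 14-32 | 103 32-38 | 105 38-56 |
Completion: 101=32  102=14  103=38  104=1  105=56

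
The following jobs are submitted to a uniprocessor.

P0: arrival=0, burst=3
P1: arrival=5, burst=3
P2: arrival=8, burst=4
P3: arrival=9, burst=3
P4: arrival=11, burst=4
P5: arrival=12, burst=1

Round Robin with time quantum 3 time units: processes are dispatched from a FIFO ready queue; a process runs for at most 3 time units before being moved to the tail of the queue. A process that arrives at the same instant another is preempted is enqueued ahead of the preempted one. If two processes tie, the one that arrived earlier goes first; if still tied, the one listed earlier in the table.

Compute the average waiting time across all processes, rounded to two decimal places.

Timeline: | P0 0-3 | idle 3-5 | P1 5-8 | P2 8-11 | P3 11-14 | P4 14-17 | P2 17-18 | P5 18-19 | P4 19-20 |
Completion: P0=3  P1=8  P2=18  P3=14  P4=20  P5=19
Waiting times: P0=0, P1=0, P2=6, P3=2, P4=5, P5=6
Average waiting = (0+0+6+2+5+6) / 6 = 19/6 = 3.17

3.17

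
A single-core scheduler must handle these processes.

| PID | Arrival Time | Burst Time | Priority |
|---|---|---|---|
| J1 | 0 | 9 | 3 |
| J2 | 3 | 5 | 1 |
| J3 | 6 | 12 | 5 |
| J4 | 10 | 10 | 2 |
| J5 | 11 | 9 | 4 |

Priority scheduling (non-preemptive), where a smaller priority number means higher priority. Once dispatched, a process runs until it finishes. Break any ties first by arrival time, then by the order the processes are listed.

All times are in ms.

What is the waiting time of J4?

Gantt: | J1 0-9 | J2 9-14 | J4 14-24 | J5 24-33 | J3 33-45 |
Completion: J1=9  J2=14  J3=45  J4=24  J5=33
Turnaround (C−A): J1=9  J2=11  J3=39  J4=14  J5=22
Waiting(J4) = turnaround − burst = 14 − 10 = 4

4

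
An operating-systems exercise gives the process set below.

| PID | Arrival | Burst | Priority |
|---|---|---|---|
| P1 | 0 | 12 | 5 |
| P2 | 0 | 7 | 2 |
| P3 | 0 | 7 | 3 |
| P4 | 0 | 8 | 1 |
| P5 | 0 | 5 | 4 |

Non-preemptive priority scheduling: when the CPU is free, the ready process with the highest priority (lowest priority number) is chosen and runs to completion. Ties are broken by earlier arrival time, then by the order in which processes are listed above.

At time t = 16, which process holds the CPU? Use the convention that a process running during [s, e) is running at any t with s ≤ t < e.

P3

Gantt: | P4 0-8 | P2 8-15 | P3 15-22 | P5 22-27 | P1 27-39 |
Completion: P1=39  P2=15  P3=22  P4=8  P5=27
Turnaround (C−A): P1=39  P2=15  P3=22  P4=8  P5=27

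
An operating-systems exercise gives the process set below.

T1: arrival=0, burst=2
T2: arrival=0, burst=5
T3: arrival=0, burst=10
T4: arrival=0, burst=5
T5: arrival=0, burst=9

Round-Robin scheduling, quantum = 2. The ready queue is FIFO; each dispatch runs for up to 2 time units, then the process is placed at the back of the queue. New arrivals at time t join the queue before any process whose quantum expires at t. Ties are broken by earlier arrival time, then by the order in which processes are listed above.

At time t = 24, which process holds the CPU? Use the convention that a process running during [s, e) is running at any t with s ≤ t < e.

T3

Timeline: | T1 0-2 | T2 2-4 | T3 4-6 | T4 6-8 | T5 8-10 | T2 10-12 | T3 12-14 | T4 14-16 | T5 16-18 | T2 18-19 | T3 19-21 | T4 21-22 | T5 22-24 | T3 24-26 | T5 26-28 | T3 28-30 | T5 30-31 |
Completion: T1=2  T2=19  T3=30  T4=22  T5=31
Turnaround (C−A): T1=2  T2=19  T3=30  T4=22  T5=31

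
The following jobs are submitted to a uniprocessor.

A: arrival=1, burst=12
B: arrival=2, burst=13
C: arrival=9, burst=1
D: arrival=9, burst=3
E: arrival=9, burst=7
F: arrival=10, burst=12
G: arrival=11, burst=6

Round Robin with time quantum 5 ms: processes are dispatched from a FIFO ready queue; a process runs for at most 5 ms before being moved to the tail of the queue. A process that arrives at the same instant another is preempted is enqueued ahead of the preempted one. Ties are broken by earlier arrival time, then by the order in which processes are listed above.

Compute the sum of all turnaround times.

230

Schedule: | idle 0-1 | A 1-6 | B 6-11 | A 11-16 | C 16-17 | D 17-20 | E 20-25 | F 25-30 | G 30-35 | B 35-40 | A 40-42 | E 42-44 | F 44-49 | G 49-50 | B 50-53 | F 53-55 |
Completion: A=42  B=53  C=17  D=20  E=44  F=55  G=50
Turnaround = completion − arrival: A=41, B=51, C=8, D=11, E=35, F=45, G=39
Total turnaround = 41 + 51 + 8 + 11 + 35 + 45 + 39 = 230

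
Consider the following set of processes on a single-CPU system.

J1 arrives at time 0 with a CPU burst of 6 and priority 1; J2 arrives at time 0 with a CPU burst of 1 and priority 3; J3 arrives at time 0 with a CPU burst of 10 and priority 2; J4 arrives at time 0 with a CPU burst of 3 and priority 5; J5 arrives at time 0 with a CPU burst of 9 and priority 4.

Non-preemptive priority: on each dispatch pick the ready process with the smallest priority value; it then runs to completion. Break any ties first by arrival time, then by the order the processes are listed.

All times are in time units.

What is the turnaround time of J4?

29

Timeline: | J1 0-6 | J3 6-16 | J2 16-17 | J5 17-26 | J4 26-29 |
Completion: J1=6  J2=17  J3=16  J4=29  J5=26
Turnaround (C−A): J1=6  J2=17  J3=16  J4=29  J5=26
Turnaround(J4) = completion − arrival = 29 − 0 = 29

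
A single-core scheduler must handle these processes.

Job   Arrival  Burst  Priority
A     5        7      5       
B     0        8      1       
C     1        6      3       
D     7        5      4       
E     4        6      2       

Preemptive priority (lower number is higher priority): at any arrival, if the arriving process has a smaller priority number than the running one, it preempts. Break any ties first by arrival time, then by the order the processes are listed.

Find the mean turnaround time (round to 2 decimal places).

16.40

Timeline: | B 0-8 | E 8-14 | C 14-20 | D 20-25 | A 25-32 |
Completion: A=32  B=8  C=20  D=25  E=14
Turnaround (C−A): A=27  B=8  C=19  D=18  E=10
Turnaround times: A=27, B=8, C=19, D=18, E=10
Average turnaround = (27+8+19+18+10) / 5 = 82/5 = 16.40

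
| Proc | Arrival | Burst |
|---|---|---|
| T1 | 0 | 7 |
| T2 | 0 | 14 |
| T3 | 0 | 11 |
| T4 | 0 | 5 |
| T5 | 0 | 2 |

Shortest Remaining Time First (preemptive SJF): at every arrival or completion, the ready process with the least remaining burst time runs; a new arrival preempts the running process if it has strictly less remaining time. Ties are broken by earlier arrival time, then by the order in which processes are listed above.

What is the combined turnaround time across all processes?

87

Gantt: | T5 0-2 | T4 2-7 | T1 7-14 | T3 14-25 | T2 25-39 |
Completion: T1=14  T2=39  T3=25  T4=7  T5=2
Turnaround (C−A): T1=14  T2=39  T3=25  T4=7  T5=2
Turnaround = completion − arrival: T1=14, T2=39, T3=25, T4=7, T5=2
Total turnaround = 14 + 39 + 25 + 7 + 2 = 87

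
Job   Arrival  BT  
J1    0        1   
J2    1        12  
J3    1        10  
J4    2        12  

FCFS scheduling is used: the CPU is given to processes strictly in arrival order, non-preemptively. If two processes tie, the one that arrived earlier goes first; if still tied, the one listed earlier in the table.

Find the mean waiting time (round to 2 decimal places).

8.25

Schedule: | J1 0-1 | J2 1-13 | J3 13-23 | J4 23-35 |
Completion: J1=1  J2=13  J3=23  J4=35
Turnaround (C−A): J1=1  J2=12  J3=22  J4=33
Waiting times: J1=0, J2=0, J3=12, J4=21
Average waiting = (0+0+12+21) / 4 = 33/4 = 8.25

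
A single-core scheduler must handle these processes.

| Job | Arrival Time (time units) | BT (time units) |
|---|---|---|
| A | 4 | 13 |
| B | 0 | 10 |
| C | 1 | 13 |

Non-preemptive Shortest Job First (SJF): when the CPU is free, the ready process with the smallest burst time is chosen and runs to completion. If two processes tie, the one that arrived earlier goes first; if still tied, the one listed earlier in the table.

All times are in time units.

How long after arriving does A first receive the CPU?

Schedule: | B 0-10 | C 10-23 | A 23-36 |
Completion: A=36  B=10  C=23
Turnaround (C−A): A=32  B=10  C=22
Response(A) = first start − arrival = 23 − 4 = 19

19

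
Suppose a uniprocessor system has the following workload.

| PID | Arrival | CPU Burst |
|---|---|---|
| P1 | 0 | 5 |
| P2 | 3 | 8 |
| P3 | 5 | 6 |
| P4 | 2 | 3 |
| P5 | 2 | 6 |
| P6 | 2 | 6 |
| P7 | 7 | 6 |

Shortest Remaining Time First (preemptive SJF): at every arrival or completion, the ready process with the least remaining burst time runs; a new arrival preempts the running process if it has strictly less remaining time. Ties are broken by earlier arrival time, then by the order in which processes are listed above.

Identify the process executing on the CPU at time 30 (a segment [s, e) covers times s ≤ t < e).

Schedule: | P1 0-5 | P4 5-8 | P5 8-14 | P6 14-20 | P3 20-26 | P7 26-32 | P2 32-40 |
Completion: P1=5  P2=40  P3=26  P4=8  P5=14  P6=20  P7=32

P7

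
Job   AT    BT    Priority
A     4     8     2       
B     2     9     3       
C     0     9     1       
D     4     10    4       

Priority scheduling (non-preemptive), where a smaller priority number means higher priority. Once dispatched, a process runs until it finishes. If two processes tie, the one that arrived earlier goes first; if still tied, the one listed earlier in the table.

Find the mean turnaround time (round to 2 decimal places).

19.50

Schedule: | C 0-9 | A 9-17 | B 17-26 | D 26-36 |
Completion: A=17  B=26  C=9  D=36
Turnaround times: A=13, B=24, C=9, D=32
Average turnaround = (13+24+9+32) / 4 = 78/4 = 19.50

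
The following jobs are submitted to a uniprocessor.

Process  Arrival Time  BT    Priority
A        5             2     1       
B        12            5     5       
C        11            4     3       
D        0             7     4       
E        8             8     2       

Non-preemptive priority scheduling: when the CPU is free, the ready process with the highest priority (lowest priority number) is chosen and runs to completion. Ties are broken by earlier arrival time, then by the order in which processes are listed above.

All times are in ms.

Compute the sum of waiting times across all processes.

18

Timeline: | D 0-7 | A 7-9 | E 9-17 | C 17-21 | B 21-26 |
Completion: A=9  B=26  C=21  D=7  E=17
Turnaround (C−A): A=4  B=14  C=10  D=7  E=9
Waiting = turnaround − burst: A=2, B=9, C=6, D=0, E=1
Total waiting = 2 + 9 + 6 + 0 + 1 = 18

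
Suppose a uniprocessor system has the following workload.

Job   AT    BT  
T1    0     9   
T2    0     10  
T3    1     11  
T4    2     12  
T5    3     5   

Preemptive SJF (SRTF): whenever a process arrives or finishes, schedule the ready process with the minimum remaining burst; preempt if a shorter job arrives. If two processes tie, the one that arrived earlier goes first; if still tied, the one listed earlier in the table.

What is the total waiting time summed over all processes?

Gantt: | T1 0-3 | T5 3-8 | T1 8-14 | T2 14-24 | T3 24-35 | T4 35-47 |
Completion: T1=14  T2=24  T3=35  T4=47  T5=8
Waiting = turnaround − burst: T1=5, T2=14, T3=23, T4=33, T5=0
Total waiting = 5 + 14 + 23 + 33 + 0 = 75

75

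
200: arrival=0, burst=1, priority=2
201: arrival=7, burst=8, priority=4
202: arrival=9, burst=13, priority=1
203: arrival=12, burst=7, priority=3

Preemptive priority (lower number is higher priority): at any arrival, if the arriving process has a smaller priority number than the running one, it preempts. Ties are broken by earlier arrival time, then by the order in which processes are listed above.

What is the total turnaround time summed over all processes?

Timeline: | 200 0-1 | idle 1-7 | 201 7-9 | 202 9-22 | 203 22-29 | 201 29-35 |
Completion: 200=1  201=35  202=22  203=29
Turnaround (C−A): 200=1  201=28  202=13  203=17
Turnaround = completion − arrival: 200=1, 201=28, 202=13, 203=17
Total turnaround = 1 + 28 + 13 + 17 = 59

59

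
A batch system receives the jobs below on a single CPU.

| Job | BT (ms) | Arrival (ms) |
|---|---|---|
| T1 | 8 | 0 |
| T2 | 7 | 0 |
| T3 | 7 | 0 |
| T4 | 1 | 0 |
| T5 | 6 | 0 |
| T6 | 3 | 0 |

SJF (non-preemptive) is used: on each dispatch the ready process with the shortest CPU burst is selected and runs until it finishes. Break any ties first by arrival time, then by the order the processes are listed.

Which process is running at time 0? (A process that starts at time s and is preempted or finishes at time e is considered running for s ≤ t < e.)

T4

Timeline: | T4 0-1 | T6 1-4 | T5 4-10 | T2 10-17 | T3 17-24 | T1 24-32 |
Completion: T1=32  T2=17  T3=24  T4=1  T5=10  T6=4
Turnaround (C−A): T1=32  T2=17  T3=24  T4=1  T5=10  T6=4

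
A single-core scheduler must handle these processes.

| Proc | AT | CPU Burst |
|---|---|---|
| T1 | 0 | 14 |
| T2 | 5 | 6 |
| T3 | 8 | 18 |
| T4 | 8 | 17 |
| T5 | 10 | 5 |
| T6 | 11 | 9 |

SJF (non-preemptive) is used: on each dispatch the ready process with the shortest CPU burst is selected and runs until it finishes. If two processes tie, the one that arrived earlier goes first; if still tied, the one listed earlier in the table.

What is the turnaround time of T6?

23

Schedule: | T1 0-14 | T5 14-19 | T2 19-25 | T6 25-34 | T4 34-51 | T3 51-69 |
Completion: T1=14  T2=25  T3=69  T4=51  T5=19  T6=34
Turnaround (C−A): T1=14  T2=20  T3=61  T4=43  T5=9  T6=23
Turnaround(T6) = completion − arrival = 34 − 11 = 23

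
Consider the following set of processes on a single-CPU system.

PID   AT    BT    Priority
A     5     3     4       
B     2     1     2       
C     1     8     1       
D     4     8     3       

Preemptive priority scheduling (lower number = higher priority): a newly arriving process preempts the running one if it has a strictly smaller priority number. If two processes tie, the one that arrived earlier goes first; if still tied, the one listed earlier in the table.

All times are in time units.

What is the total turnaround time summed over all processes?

46

Timeline: | idle 0-1 | C 1-9 | B 9-10 | D 10-18 | A 18-21 |
Completion: A=21  B=10  C=9  D=18
Turnaround = completion − arrival: A=16, B=8, C=8, D=14
Total turnaround = 16 + 8 + 8 + 14 = 46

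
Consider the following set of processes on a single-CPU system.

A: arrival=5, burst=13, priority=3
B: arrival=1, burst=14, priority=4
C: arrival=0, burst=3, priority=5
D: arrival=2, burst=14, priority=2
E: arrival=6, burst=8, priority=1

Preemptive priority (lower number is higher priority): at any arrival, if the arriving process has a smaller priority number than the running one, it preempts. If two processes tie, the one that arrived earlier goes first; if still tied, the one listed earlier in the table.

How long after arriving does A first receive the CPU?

Schedule: | C 0-1 | B 1-2 | D 2-6 | E 6-14 | D 14-24 | A 24-37 | B 37-50 | C 50-52 |
Completion: A=37  B=50  C=52  D=24  E=14
Turnaround (C−A): A=32  B=49  C=52  D=22  E=8
Response(A) = first start − arrival = 24 − 5 = 19

19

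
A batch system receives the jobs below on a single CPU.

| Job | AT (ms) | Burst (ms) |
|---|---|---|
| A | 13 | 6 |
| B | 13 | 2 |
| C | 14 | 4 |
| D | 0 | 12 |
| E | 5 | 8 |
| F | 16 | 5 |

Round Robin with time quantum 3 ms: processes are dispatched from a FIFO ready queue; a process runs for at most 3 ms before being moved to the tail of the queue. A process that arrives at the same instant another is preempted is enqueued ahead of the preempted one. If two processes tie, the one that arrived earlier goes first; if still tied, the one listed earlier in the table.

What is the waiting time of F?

Timeline: | D 0-6 | E 6-9 | D 9-12 | E 12-15 | D 15-18 | A 18-21 | B 21-23 | C 23-26 | E 26-28 | F 28-31 | A 31-34 | C 34-35 | F 35-37 |
Completion: A=34  B=23  C=35  D=18  E=28  F=37
Waiting(F) = turnaround − burst = 21 − 5 = 16

16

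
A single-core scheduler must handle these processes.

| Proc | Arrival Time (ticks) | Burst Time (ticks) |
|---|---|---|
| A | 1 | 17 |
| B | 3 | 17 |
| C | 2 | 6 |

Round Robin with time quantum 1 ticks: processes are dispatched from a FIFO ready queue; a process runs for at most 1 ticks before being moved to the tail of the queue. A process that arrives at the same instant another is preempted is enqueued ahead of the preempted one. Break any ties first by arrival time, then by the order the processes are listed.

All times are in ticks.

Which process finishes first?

C

Schedule: | idle 0-1 | A 1-2 | C 2-3 | A 3-4 | B 4-5 | C 5-6 | A 6-7 | B 7-8 | C 8-9 | A 9-10 | B 10-11 | C 11-12 | A 12-13 | B 13-14 | C 14-15 | A 15-16 | B 16-17 | C 17-18 | A 18-19 | B 19-20 | A 20-21 | B 21-22 | A 22-23 | B 23-24 | A 24-25 | B 25-26 | A 26-27 | B 27-28 | A 28-29 | B 29-30 | A 30-31 | B 31-32 | A 32-33 | B 33-34 | A 34-35 | B 35-36 | A 36-37 | B 37-38 | A 38-39 | B 39-41 |
Completion: A=39  B=41  C=18
Turnaround (C−A): A=38  B=38  C=16
Finish order: C → A → B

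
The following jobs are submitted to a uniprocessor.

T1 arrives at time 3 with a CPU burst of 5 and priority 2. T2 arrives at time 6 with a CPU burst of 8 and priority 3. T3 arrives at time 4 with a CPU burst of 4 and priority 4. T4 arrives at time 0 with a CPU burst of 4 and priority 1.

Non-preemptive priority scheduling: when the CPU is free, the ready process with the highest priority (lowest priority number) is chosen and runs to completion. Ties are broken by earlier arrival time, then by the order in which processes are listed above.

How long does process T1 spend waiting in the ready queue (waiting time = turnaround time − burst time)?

1

Timeline: | T4 0-4 | T1 4-9 | T2 9-17 | T3 17-21 |
Completion: T1=9  T2=17  T3=21  T4=4
Turnaround (C−A): T1=6  T2=11  T3=17  T4=4
Waiting(T1) = turnaround − burst = 6 − 5 = 1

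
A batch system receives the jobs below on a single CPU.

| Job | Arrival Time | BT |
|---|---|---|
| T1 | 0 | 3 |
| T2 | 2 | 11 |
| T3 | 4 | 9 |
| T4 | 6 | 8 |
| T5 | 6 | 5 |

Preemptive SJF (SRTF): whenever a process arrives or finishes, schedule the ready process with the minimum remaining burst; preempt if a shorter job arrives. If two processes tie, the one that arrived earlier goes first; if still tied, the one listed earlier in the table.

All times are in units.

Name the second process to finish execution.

T5

Schedule: | T1 0-3 | T2 3-4 | T3 4-6 | T5 6-11 | T3 11-18 | T4 18-26 | T2 26-36 |
Completion: T1=3  T2=36  T3=18  T4=26  T5=11
Finish order: T1 → T5 → T3 → T4 → T2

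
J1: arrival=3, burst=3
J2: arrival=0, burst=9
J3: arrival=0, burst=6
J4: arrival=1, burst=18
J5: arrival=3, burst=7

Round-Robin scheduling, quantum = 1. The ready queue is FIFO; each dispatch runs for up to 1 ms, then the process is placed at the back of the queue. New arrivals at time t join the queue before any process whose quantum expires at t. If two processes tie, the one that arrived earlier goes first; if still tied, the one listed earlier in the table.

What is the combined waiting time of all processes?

97

Timeline: | J2 0-1 | J3 1-2 | J4 2-3 | J2 3-4 | J3 4-5 | J1 5-6 | J5 6-7 | J4 7-8 | J2 8-9 | J3 9-10 | J1 10-11 | J5 11-12 | J4 12-13 | J2 13-14 | J3 14-15 | J1 15-16 | J5 16-17 | J4 17-18 | J2 18-19 | J3 19-20 | J5 20-21 | J4 21-22 | J2 22-23 | J3 23-24 | J5 24-25 | J4 25-26 | J2 26-27 | J5 27-28 | J4 28-29 | J2 29-30 | J5 30-31 | J4 31-32 | J2 32-33 | J4 33-43 |
Completion: J1=16  J2=33  J3=24  J4=43  J5=31
Turnaround (C−A): J1=13  J2=33  J3=24  J4=42  J5=28
Waiting = turnaround − burst: J1=10, J2=24, J3=18, J4=24, J5=21
Total waiting = 10 + 24 + 18 + 24 + 21 = 97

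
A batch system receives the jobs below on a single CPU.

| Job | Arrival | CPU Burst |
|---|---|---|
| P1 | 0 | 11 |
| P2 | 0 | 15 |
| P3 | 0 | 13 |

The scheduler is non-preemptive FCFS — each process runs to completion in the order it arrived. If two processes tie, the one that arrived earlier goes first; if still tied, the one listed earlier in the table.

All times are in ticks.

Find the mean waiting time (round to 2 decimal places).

Schedule: | P1 0-11 | P2 11-26 | P3 26-39 |
Completion: P1=11  P2=26  P3=39
Turnaround (C−A): P1=11  P2=26  P3=39
Waiting times: P1=0, P2=11, P3=26
Average waiting = (0+11+26) / 3 = 37/3 = 12.33

12.33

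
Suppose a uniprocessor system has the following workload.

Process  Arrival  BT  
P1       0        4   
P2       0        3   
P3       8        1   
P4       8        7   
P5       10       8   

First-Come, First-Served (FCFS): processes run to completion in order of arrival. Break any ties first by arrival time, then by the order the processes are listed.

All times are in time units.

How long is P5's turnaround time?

14

Timeline: | P1 0-4 | P2 4-7 | idle 7-8 | P3 8-9 | P4 9-16 | P5 16-24 |
Completion: P1=4  P2=7  P3=9  P4=16  P5=24
Turnaround(P5) = completion − arrival = 24 − 10 = 14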